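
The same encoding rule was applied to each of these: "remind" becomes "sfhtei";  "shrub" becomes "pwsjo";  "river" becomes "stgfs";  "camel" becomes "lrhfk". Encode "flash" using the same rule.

ckrpw

Each letter's alphabet position (a=0..z=25) is mapped through 23·x+17 mod 26 — an affine cipher.
On flash: f(5)→23·5+17≡2=c; l(11)→23·11+17≡10=k; a(0)→23·0+17≡17=r; s(18)→23·18+17≡15=p; h(7)→23·7+17≡22=w (all mod 26).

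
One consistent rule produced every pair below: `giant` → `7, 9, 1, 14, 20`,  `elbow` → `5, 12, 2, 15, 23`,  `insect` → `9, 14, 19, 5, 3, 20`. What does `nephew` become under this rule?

14, 5, 16, 8, 5, 23

g is letter #7 and maps to 7: an offset of 0. Each letter is replaced by its alphabet position (a=1, b=2, …, z=26).
For nephew: n=14→14, e=5→5, p=16→16, h=8→8, e=5→5, w=23→23.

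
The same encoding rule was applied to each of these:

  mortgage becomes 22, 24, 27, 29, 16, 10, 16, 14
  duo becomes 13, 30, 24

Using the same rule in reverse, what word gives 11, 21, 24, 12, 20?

block

m is letter #13 and maps to 22: an offset of 9. Each letter is replaced by its alphabet position (a=1..z=26) + 9.
Undoing it on 11, 21, 24, 12, 20: 11→(11−9)÷1=2=b, 21→(21−9)÷1=12=l, 24→(24−9)÷1=15=o, 12→(12−9)÷1=3=c, 20→(20−9)÷1=11=k.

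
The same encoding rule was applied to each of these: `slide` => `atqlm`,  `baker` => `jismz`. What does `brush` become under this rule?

jzcap

This is a Caesar cipher with shift 8.
Applying it to brush: b+8=j, r+8=z, u+8=c, s+8=a, h+8=p.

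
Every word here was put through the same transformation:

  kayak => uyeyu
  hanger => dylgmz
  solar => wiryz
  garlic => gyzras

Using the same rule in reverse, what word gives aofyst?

Each letter's alphabet position (a=0..z=25) is mapped through 23·x+24 mod 26 — an affine cipher.
Undoing it on aofyst: a(0)→17·(0−24)≡8=i; o(14)→17·(14−24)≡12=m; f(5)→17·(5−24)≡15=p; y(24)→17·(24−24)≡0=a; s(18)→17·(18−24)≡2=c; t(19)→17·(19−24)≡19=t (all mod 26).

impact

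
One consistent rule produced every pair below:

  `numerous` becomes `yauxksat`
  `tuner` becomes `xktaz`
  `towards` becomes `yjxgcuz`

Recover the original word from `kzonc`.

white

The output letters match the input read backwards, each shifted +6: numerous reversed is suoremun. Read the word backwards and shift each letter +6.
Undoing it on kzonc: shift back: k−6=e, z−6=t, o−6=i, n−6=h, c−6=w → etihw; then reverse → white.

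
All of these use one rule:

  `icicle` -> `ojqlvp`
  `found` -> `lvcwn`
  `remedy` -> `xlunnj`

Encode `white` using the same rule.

coqco

In icicle: i→o is +6, c→j is +7, i→q is +8, c→l is +9 — the shift increases by 1 each position. The shift increases by 1 at each position, starting from +6: 6, 7, 8, ….
For white: w+6=c, h+7=o, i+8=q, t+9=c, e+10=o.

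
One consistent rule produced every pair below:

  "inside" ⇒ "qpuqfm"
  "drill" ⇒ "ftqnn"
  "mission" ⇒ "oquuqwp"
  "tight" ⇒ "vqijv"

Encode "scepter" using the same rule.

uemrvmt

The shift depends on letter class: consonant n→p is +2, but vowel i→q is +8. Vowels shift forward by 8 and consonants shift forward by 2.
For scepter: s(cons)+2=u, c(cons)+2=e, e(vowel)+8=m, p(cons)+2=r, t(cons)+2=v, e(vowel)+8=m, r(cons)+2=t.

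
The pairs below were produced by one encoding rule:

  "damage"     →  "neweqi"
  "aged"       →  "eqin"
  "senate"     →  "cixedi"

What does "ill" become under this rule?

mvv

The shift depends on letter class: consonant d→n is +10, but vowel a→e is +4. The rule splits by letter class: vowels +4, consonants +10.
Applying it to ill: i(vowel)+4=m, l(cons)+10=v, l(cons)+10=v.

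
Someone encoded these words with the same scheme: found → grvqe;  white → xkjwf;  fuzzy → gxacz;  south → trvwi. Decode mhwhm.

It's a Vigenère-style cipher with numeric key [1,3]: position i shifts by key[i mod 2].
Undoing it on mhwhm: m−1=l, h−3=e, w−1=v, h−3=e, m−1=l.

level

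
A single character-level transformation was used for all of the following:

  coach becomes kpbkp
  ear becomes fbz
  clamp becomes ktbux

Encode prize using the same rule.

xzjhf

Two shifts are in play — +1 for a/e/i/o/u, +8 for every other letter.
On prize: p(cons)+8=x, r(cons)+8=z, i(vowel)+1=j, z(cons)+8=h, e(vowel)+1=f.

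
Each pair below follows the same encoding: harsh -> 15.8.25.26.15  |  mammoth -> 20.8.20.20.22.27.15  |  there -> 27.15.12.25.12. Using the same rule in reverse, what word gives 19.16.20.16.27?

h is letter #8 and maps to 15: an offset of 7. Letters become their 1-based position plus 7 (so a→8, b→9, …).
Undoing it on 19.16.20.16.27: 19→(19−7)÷1=12=l, 16→(16−7)÷1=9=i, 20→(20−7)÷1=13=m, 16→(16−7)÷1=9=i, 27→(27−7)÷1=20=t.

limit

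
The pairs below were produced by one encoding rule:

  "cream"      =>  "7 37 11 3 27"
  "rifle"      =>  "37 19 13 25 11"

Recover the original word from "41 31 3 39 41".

c(#3)→7 and r(#18)→37: differences scale by 2, so n = 2·pos + 1. Each letter becomes 2×(its alphabet position, a=1..z=26) + 1.
Undoing it on 41 31 3 39 41: 41→(41−1)÷2=20=t, 31→(31−1)÷2=15=o, 3→(3−1)÷2=1=a, 39→(39−1)÷2=19=s, 41→(41−1)÷2=20=t.

toast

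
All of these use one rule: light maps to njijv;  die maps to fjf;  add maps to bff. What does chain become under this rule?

The shift depends on letter class: consonant l→n is +2, but vowel i→j is +1. The rule splits by letter class: vowels +1, consonants +2.
Applying it to chain: c(cons)+2=e, h(cons)+2=j, a(vowel)+1=b, i(vowel)+1=j, n(cons)+2=p.

ejbjp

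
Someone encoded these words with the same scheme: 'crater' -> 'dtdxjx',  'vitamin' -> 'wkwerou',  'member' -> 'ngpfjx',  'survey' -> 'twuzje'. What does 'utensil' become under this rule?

In crater: c→d is +1, r→t is +2, a→d is +3, t→x is +4 — the shift increases by 1 each position. Letter i (0-indexed) is shifted by i+1, so successive shifts are 1, 2, 3, ….
Applying it to utensil: u+1=v, t+2=v, e+3=h, n+4=r, s+5=x, i+6=o, l+7=s.

vvhrxos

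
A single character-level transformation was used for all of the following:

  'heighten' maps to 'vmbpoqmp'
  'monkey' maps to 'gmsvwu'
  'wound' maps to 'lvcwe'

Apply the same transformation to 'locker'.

The output letters match the input read backwards, each shifted +8: heighten reversed is nethgieh. Read the word backwards and shift each letter +8.
Applying it to locker: reverse → rekcol; then shift: r+8=z, e+8=m, k+8=s, c+8=k, o+8=w, l+8=t.

zmskwt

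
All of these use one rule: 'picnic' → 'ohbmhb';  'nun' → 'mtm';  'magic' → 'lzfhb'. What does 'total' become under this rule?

Compare letters: p→o is +25, i→h is +25, c→b is +25 — a constant shift. Each letter is shifted forward by 25 in the alphabet (a Caesar shift of +25).
On total: t+25=s, o+25=n, t+25=s, a+25=z, l+25=k.

snszk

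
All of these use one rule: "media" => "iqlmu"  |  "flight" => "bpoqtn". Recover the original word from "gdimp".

Read the word backwards and shift each letter +8.
Reversing it on gdimp: shift back: g−8=y, d−8=v, i−8=a, m−8=e, p−8=h → yvaeh; then reverse → heavy.

heavy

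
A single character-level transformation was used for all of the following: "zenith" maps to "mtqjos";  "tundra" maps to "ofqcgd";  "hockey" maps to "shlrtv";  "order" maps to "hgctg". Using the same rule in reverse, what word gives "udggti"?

z(25)→m(12) and e(4)→t(19) fit y≡17x+3 (mod 26); the inverse of 17 mod 26 is 23. Each letter's alphabet position (a=0..z=25) is mapped through 17·x+3 mod 26 — an affine cipher.
Reversing it on udggti: u(20)→23·(20−3)≡1=b; d(3)→23·(3−3)≡0=a; g(6)→23·(6−3)≡17=r; g(6)→23·(6−3)≡17=r; t(19)→23·(19−3)≡4=e; i(8)→23·(8−3)≡11=l (all mod 26).

barrel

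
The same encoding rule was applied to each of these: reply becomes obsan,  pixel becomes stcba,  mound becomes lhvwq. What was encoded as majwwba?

flannel

r(17)→o(14) and e(4)→b(1) fit y≡11x+9 (mod 26); the inverse of 11 mod 26 is 19. Each letter's alphabet position (a=0..z=25) is mapped through 11·x+9 mod 26 — an affine cipher.
Undoing it on majwwba: m(12)→19·(12−9)≡5=f; a(0)→19·(0−9)≡11=l; j(9)→19·(9−9)≡0=a; w(22)→19·(22−9)≡13=n; w(22)→19·(22−9)≡13=n; b(1)→19·(1−9)≡4=e; a(0)→19·(0−9)≡11=l (all mod 26).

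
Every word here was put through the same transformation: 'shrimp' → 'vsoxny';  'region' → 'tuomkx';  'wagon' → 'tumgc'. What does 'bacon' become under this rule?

The output letters match the input read backwards, each shifted +6: shrimp reversed is pmirhs. Two steps: reverse the string, then apply a Caesar shift of +6.
Applying it to bacon: reverse → nocab; then shift: n+6=t, o+6=u, c+6=i, a+6=g, b+6=h.

tuigh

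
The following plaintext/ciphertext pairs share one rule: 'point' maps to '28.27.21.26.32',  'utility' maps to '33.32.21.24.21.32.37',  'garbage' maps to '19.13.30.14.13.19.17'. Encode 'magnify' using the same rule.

25.13.19.26.21.18.37

Each letter is replaced by its alphabet position (a=1..z=26) + 12.
Applying it to magnify: m=13→25, a=1→13, g=7→19, n=14→26, i=9→21, f=6→18, y=25→37.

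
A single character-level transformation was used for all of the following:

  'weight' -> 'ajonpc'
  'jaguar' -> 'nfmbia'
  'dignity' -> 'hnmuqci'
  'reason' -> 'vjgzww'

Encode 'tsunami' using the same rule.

xxauivs

In weight: w→a is +4, e→j is +5, i→o is +6, g→n is +7 — the shift increases by 1 each position. The shift increases by 1 at each position, starting from +4: 4, 5, 6, ….
For tsunami: t+4=x, s+5=x, u+6=a, n+7=u, a+8=i, m+9=v, i+10=s.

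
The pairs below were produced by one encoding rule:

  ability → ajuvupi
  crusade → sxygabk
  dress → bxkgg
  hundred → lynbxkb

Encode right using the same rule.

xuclp

a(0)→a(0) and b(1)→j(9) fit y≡9x+0 (mod 26); the inverse of 9 mod 26 is 3. Treating letters as 0–25, the rule is x ↦ 9x + 0 (mod 26).
For right: r(17)→9·17+0≡23=x; i(8)→9·8+0≡20=u; g(6)→9·6+0≡2=c; h(7)→9·7+0≡11=l; t(19)→9·19+0≡15=p (all mod 26).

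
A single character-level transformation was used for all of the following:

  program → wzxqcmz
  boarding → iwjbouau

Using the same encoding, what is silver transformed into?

In program: p→w is +7, r→z is +8, o→x is +9, g→q is +10 — the shift increases by 1 each position. The shift increases by 1 at each position, starting from +7: 7, 8, 9, ….
On silver: s+7=z, i+8=q, l+9=u, v+10=f, e+11=p, r+12=d.

zqufpd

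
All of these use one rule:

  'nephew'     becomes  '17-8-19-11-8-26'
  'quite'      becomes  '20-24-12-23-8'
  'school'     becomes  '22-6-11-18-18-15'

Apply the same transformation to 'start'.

n is letter #14 and maps to 17: an offset of 3. The number is (letter's place in the alphabet, a=1) + 3.
For start: s=19→22, t=20→23, a=1→4, r=18→21, t=20→23.

22-23-4-21-23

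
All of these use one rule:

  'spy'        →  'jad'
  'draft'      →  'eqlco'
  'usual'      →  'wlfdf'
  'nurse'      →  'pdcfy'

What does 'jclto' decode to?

Read the word backwards and shift each letter +11.
Reversing it on jclto: shift back: j−11=y, c−11=r, l−11=a, t−11=i, o−11=d → yraid; then reverse → diary.

diary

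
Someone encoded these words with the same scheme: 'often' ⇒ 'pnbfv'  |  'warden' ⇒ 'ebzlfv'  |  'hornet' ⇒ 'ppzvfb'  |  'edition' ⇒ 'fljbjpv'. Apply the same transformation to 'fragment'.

nzboufvb

The shift depends on letter class: consonant f→n is +8, but vowel o→p is +1. Two shifts are in play — +1 for a/e/i/o/u, +8 for every other letter.
For fragment: f(cons)+8=n, r(cons)+8=z, a(vowel)+1=b, g(cons)+8=o, m(cons)+8=u, e(vowel)+1=f, n(cons)+8=v, t(cons)+8=b.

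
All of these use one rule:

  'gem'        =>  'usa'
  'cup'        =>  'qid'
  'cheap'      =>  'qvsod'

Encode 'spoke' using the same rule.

gdcys

Compare letters: g→u is +14, e→s is +14, m→a is +14 — a constant shift. Each letter is shifted forward by 14 in the alphabet (a Caesar shift of +14).
For spoke: s+14=g, p+14=d, o+14=c, k+14=y, e+14=s.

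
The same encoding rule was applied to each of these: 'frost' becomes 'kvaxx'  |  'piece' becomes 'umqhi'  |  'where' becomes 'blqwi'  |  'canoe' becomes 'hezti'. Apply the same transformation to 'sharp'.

xlmwt

Shifts by position in frost: pos 0: f→k (+5), pos 1: r→v (+4), pos 2: o→a (+12), pos 3: s→x (+5), pos 4: t→x (+4) — repeating every 3. It's a Vigenère-style cipher with numeric key [5,4,12]: position i shifts by key[i mod 3].
Applying it to sharp: s+5=x, h+4=l, a+12=m, r+5=w, p+4=t.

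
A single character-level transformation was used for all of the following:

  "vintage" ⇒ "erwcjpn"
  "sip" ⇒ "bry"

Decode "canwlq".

trench

This is a Caesar cipher with shift 9.
Decoding canwlq: c−9=t, a−9=r, n−9=e, w−9=n, l−9=c, q−9=h.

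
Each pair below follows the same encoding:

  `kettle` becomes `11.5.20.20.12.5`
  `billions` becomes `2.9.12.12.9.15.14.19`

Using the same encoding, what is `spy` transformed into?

19.16.25

Each letter is replaced by its alphabet position (a=1, b=2, …, z=26).
For spy: s=19→19, p=16→16, y=25→25.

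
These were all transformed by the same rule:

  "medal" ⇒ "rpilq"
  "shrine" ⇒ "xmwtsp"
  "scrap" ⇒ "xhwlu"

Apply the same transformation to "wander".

Two shifts are in play — +11 for a/e/i/o/u, +5 for every other letter.
For wander: w(cons)+5=b, a(vowel)+11=l, n(cons)+5=s, d(cons)+5=i, e(vowel)+11=p, r(cons)+5=w.

blsipw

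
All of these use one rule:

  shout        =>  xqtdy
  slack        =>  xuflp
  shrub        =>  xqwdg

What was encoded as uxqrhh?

Shifts by position in shout: pos 0: s→x (+5), pos 1: h→q (+9), pos 2: o→t (+5), pos 3: u→d (+9) — repeating every 2. A repeating key of period 2 is used — shifts +5, +9 over and over.
Decoding uxqrhh: u−5=p, x−9=o, q−5=l, r−9=i, h−5=c, h−9=y.

policy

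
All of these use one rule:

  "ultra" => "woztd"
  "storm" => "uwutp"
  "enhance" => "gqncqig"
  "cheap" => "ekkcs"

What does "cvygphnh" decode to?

assemble

Shifts by position in ultra: pos 0: u→w (+2), pos 1: l→o (+3), pos 2: t→z (+6), pos 3: r→t (+2), pos 4: a→d (+3) — repeating every 3. It's a Vigenère-style cipher with numeric key [2,3,6]: position i shifts by key[i mod 3].
Reversing it on cvygphnh: c−2=a, v−3=s, y−6=s, g−2=e, p−3=m, h−6=b, n−2=l, h−3=e.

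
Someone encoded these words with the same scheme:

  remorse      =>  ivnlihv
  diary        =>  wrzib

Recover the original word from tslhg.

Each pair mirrors across the alphabet (r↔i, e↔v, m↔n): positions sum to 25. This is the alphabet-reversal cipher (Atbash): a becomes z, b becomes y, etc.
Reversing it on tslhg: t↔g, s↔h, l↔o, h↔s, g↔t.

ghost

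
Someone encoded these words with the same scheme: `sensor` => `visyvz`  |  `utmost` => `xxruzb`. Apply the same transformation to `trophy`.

The shift increases by 1 at each position, starting from +3: 3, 4, 5, ….
On trophy: t+3=w, r+4=v, o+5=t, p+6=v, h+7=o, y+8=g.

wvtvog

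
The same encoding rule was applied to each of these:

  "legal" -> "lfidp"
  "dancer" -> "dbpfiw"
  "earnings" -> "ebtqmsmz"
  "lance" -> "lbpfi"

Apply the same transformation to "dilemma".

djnhqrg

In legal: l→l is +0, e→f is +1, g→i is +2, a→d is +3 — the shift increases by 1 each position. Letter i (0-indexed) is shifted by i+0, so successive shifts are 0, 1, 2, ….
On dilemma: d+0=d, i+1=j, l+2=n, e+3=h, m+4=q, m+5=r, a+6=g.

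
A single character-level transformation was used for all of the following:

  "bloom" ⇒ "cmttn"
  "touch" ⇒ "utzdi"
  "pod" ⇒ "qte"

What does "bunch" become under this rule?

czodi

The shift depends on letter class: consonant b→c is +1, but vowel o→t is +5. Vowels shift forward by 5 and consonants shift forward by 1.
For bunch: b(cons)+1=c, u(vowel)+5=z, n(cons)+1=o, c(cons)+1=d, h(cons)+1=i.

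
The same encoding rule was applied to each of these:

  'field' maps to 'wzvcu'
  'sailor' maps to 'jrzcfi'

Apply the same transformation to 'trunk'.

Compare letters: f→w is +17, i→z is +17, e→v is +17 — a constant shift. Every letter moves 17 places later in the alphabet, wrapping around z→a.
On trunk: t+17=k, r+17=i, u+17=l, n+17=e, k+17=b.

kileb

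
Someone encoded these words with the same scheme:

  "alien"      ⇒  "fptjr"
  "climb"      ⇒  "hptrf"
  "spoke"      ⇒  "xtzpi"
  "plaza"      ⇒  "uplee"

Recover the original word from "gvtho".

Shifts by position in alien: pos 0: a→f (+5), pos 1: l→p (+4), pos 2: i→t (+11), pos 3: e→j (+5), pos 4: n→r (+4) — repeating every 3. The shifts repeat in a cycle of length 3: positions 0,1,… shift by +5, +4, +11, then the pattern repeats.
Decoding gvtho: g−5=b, v−4=r, t−11=i, h−5=c, o−4=k.

brick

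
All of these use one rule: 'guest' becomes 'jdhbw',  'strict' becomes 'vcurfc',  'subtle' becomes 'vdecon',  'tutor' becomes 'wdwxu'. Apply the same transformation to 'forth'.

It's a Vigenère-style cipher with numeric key [3,9]: position i shifts by key[i mod 2].
On forth: f+3=i, o+9=x, r+3=u, t+9=c, h+3=k.

ixuck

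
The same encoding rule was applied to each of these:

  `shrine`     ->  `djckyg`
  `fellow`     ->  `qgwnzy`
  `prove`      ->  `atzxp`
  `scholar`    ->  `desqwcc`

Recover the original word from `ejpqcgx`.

Shifts by position in shrine: pos 0: s→d (+11), pos 1: h→j (+2), pos 2: r→c (+11), pos 3: i→k (+2) — repeating every 2. A repeating key of period 2 is used — shifts +11, +2 over and over.
Undoing it on ejpqcgx: e−11=t, j−2=h, p−11=e, q−2=o, c−11=r, g−2=e, x−11=m.

theorem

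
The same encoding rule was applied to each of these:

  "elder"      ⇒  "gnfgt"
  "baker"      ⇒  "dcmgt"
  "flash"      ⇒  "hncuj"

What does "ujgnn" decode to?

shell

Each letter is shifted forward by 2 in the alphabet (a Caesar shift of +2).
Reversing it on ujgnn: u−2=s, j−2=h, g−2=e, n−2=l, n−2=l.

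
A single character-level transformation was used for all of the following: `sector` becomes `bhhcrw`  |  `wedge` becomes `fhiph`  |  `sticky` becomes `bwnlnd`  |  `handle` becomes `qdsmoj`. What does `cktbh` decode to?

those

Shifts by position in sector: pos 0: s→b (+9), pos 1: e→h (+3), pos 2: c→h (+5), pos 3: t→c (+9), pos 4: o→r (+3), pos 5: r→w (+5) — repeating every 3. The shifts repeat in a cycle of length 3: positions 0,1,… shift by +9, +3, +5, then the pattern repeats.
Reversing it on cktbh: c−9=t, k−3=h, t−5=o, b−9=s, h−3=e.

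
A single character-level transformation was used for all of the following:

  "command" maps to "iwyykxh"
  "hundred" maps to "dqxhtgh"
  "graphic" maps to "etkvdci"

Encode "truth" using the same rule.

rtqrd

Treating letters as 0–25, the rule is x ↦ 25x + 10 (mod 26).
On truth: t(19)→25·19+10≡17=r; r(17)→25·17+10≡19=t; u(20)→25·20+10≡16=q; t(19)→25·19+10≡17=r; h(7)→25·7+10≡3=d (all mod 26).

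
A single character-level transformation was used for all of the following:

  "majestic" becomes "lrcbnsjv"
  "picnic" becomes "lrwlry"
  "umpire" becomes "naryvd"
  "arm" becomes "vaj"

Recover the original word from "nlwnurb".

silence

The output letters match the input read backwards, each shifted +9: majestic reversed is citsejam. Two steps: reverse the string, then apply a Caesar shift of +9.
Reversing it on nlwnurb: shift back: n−9=e, l−9=c, w−9=n, n−9=e, u−9=l, r−9=i, b−9=s → ecnelis; then reverse → silence.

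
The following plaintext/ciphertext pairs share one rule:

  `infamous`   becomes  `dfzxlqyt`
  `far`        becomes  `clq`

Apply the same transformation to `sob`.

The output letters match the input read backwards, each shifted +11: infamous reversed is suomafni. The word is reversed, then every letter is shifted forward by 11.
On sob: reverse → bos; then shift: b+11=m, o+11=z, s+11=d.

mzd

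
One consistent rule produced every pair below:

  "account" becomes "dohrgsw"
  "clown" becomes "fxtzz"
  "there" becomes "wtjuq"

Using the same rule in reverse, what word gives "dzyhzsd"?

antenna

Shifts by position in account: pos 0: a→d (+3), pos 1: c→o (+12), pos 2: c→h (+5), pos 3: o→r (+3), pos 4: u→g (+12), pos 5: n→s (+5) — repeating every 3. The shifts repeat in a cycle of length 3: positions 0,1,… shift by +3, +12, +5, then the pattern repeats.
Reversing it on dzyhzsd: d−3=a, z−12=n, y−5=t, h−3=e, z−12=n, s−5=n, d−3=a.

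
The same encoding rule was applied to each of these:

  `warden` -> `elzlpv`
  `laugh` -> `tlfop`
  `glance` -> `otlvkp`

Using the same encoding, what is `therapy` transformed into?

bppzlxg

The rule splits by letter class: vowels +11, consonants +8.
For therapy: t(cons)+8=b, h(cons)+8=p, e(vowel)+11=p, r(cons)+8=z, a(vowel)+11=l, p(cons)+8=x, y(cons)+8=g.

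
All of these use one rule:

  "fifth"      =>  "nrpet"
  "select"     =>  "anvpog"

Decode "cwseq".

In fifth: f→n is +8, i→r is +9, f→p is +10, t→e is +11 — the shift increases by 1 each position. Letter i (0-indexed) is shifted by i+8, so successive shifts are 8, 9, 10, ….
Decoding cwseq: c−8=u, w−9=n, s−10=i, e−11=t, q−12=e.

unite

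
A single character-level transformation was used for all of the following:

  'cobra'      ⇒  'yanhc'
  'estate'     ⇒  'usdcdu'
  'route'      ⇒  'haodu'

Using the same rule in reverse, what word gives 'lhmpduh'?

c(2)→y(24) and o(14)→a(0) fit y≡11x+2 (mod 26); the inverse of 11 mod 26 is 19. Treating letters as 0–25, the rule is x ↦ 11x + 2 (mod 26).
Reversing it on lhmpduh: l(11)→19·(11−2)≡15=p; h(7)→19·(7−2)≡17=r; m(12)→19·(12−2)≡8=i; p(15)→19·(15−2)≡13=n; d(3)→19·(3−2)≡19=t; u(20)→19·(20−2)≡4=e; h(7)→19·(7−2)≡17=r (all mod 26).

printer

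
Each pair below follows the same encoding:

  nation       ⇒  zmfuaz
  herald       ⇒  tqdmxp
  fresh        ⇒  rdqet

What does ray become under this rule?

Compare letters: n→z is +12, a→m is +12, t→f is +12 — a constant shift. Each letter is shifted forward by 12 in the alphabet (a Caesar shift of +12).
For ray: r+12=d, a+12=m, y+12=k.

dmk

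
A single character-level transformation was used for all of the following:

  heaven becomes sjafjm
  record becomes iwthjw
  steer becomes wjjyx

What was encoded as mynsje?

zenith

The output letters match the input read backwards, each shifted +5: heaven reversed is nevaeh. The word is reversed, then every letter is shifted forward by 5.
Undoing it on mynsje: shift back: m−5=h, y−5=t, n−5=i, s−5=n, j−5=e, e−5=z → htinez; then reverse → zenith.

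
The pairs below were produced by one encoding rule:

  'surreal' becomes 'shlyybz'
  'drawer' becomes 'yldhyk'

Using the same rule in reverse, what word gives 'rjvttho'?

The output letters match the input read backwards, each shifted +7: surreal reversed is laerrus. Read the word backwards and shift each letter +7.
Undoing it on rjvttho: shift back: r−7=k, j−7=c, v−7=o, t−7=m, t−7=m, h−7=a, o−7=h → kcommah; then reverse → hammock.

hammock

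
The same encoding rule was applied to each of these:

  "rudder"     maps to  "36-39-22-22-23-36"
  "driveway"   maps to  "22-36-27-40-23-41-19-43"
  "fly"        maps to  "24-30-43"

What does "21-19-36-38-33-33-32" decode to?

cartoon

r is letter #18 and maps to 36: an offset of 18. The number is (letter's place in the alphabet, a=1) + 18.
Reversing it on 21-19-36-38-33-33-32: 21→(21−18)÷1=3=c, 19→(19−18)÷1=1=a, 36→(36−18)÷1=18=r, 38→(38−18)÷1=20=t, 33→(33−18)÷1=15=o, 33→(33−18)÷1=15=o, 32→(32−18)÷1=14=n.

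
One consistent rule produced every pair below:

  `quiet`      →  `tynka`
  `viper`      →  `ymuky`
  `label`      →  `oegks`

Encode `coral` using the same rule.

fswgs

Letter i (0-indexed) is shifted by i+3, so successive shifts are 3, 4, 5, ….
Applying it to coral: c+3=f, o+4=s, r+5=w, a+6=g, l+7=s.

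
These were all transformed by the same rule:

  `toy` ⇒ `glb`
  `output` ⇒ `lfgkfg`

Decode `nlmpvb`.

monkey

Each pair mirrors across the alphabet (t↔g, o↔l, y↔b): positions sum to 25. Letters are reflected about the middle of the alphabet (position → 25−position): Atbash.
Reversing it on nlmpvb: n↔m, l↔o, m↔n, p↔k, v↔e, b↔y.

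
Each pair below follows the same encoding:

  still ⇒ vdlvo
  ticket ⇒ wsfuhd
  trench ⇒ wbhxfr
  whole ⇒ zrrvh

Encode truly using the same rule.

Shifts by position in still: pos 0: s→v (+3), pos 1: t→d (+10), pos 2: i→l (+3), pos 3: l→v (+10) — repeating every 2. A repeating key of period 2 is used — shifts +3, +10 over and over.
On truly: t+3=w, r+10=b, u+3=x, l+10=v, y+3=b.

wbxvb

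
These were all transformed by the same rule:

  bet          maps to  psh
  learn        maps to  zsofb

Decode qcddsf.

copper

Compare letters: b→p is +14, e→s is +14, t→h is +14 — a constant shift. Each letter is shifted forward by 14 in the alphabet (a Caesar shift of +14).
Reversing it on qcddsf: q−14=c, c−14=o, d−14=p, d−14=p, s−14=e, f−14=r.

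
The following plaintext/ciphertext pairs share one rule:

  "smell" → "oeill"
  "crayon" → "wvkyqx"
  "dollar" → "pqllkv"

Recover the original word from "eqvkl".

moral

Treating letters as 0–25, the rule is x ↦ 19x + 10 (mod 26).
Reversing it on eqvkl: e(4)→11·(4−10)≡12=m; q(16)→11·(16−10)≡14=o; v(21)→11·(21−10)≡17=r; k(10)→11·(10−10)≡0=a; l(11)→11·(11−10)≡11=l (all mod 26).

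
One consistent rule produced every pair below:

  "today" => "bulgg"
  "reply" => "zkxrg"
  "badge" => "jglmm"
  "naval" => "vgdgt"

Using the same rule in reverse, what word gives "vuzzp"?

north

A repeating key of period 2 is used — shifts +8, +6 over and over.
Reversing it on vuzzp: v−8=n, u−6=o, z−8=r, z−6=t, p−8=h.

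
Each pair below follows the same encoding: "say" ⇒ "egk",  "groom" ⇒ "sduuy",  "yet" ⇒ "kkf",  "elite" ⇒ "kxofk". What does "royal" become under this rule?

The shift depends on letter class: consonant s→e is +12, but vowel a→g is +6. Vowels shift forward by 6 and consonants shift forward by 12.
For royal: r(cons)+12=d, o(vowel)+6=u, y(cons)+12=k, a(vowel)+6=g, l(cons)+12=x.

dukgx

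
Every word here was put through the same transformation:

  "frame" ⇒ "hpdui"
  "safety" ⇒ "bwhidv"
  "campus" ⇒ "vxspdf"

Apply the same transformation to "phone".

hqrks

The output letters match the input read backwards, each shifted +3: frame reversed is emarf. The word is reversed, then every letter is shifted forward by 3.
On phone: reverse → enohp; then shift: e+3=h, n+3=q, o+3=r, h+3=k, p+3=s.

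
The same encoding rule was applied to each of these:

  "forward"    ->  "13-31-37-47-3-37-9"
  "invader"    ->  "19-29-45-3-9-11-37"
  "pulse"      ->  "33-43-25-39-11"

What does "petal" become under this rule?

33-11-41-3-25

f(#6)→13 and o(#15)→31: differences scale by 2, so n = 2·pos + 1. The formula is n = 2×(alphabet index, a=1) + 1.
Applying it to petal: p=16→33, e=5→11, t=20→41, a=1→3, l=12→25.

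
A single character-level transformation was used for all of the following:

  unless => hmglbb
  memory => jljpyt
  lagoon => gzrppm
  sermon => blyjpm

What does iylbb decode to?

dress

u(20)→h(7) and n(13)→m(12) fit y≡3x+25 (mod 26); the inverse of 3 mod 26 is 9. Treating letters as 0–25, the rule is x ↦ 3x + 25 (mod 26).
Decoding iylbb: i(8)→9·(8−25)≡3=d; y(24)→9·(24−25)≡17=r; l(11)→9·(11−25)≡4=e; b(1)→9·(1−25)≡18=s; b(1)→9·(1−25)≡18=s (all mod 26).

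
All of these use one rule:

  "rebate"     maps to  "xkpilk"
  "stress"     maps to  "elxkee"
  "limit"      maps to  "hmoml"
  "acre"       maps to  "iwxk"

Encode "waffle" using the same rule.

girrhk

r(17)→x(23) and e(4)→k(10) fit y≡7x+8 (mod 26); the inverse of 7 mod 26 is 15. Each letter's alphabet position (a=0..z=25) is mapped through 7·x+8 mod 26 — an affine cipher.
For waffle: w(22)→7·22+8≡6=g; a(0)→7·0+8≡8=i; f(5)→7·5+8≡17=r; f(5)→7·5+8≡17=r; l(11)→7·11+8≡7=h; e(4)→7·4+8≡10=k (all mod 26).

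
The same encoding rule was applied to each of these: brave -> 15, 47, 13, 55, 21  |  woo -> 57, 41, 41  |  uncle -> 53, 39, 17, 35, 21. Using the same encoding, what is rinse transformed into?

47, 29, 39, 49, 21

The formula is n = 2×(alphabet index, a=1) + 11.
For rinse: r=18→47, i=9→29, n=14→39, s=19→49, e=5→21.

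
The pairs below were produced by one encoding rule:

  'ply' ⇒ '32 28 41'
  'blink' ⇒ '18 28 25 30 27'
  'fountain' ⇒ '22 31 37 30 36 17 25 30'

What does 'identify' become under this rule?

25 20 21 30 36 25 22 41

p is letter #16 and maps to 32: an offset of 16. Letters become their 1-based position plus 16 (so a→17, b→18, …).
Applying it to identify: i=9→25, d=4→20, e=5→21, n=14→30, t=20→36, i=9→25, f=6→22, y=25→41.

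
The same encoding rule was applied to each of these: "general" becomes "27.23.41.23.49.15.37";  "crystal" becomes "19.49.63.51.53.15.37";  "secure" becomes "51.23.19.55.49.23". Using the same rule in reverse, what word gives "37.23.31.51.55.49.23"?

leisure

g(#7)→27 and e(#5)→23: differences scale by 2, so n = 2·pos + 13. With a=1..z=26, the number is 2·pos + 13.
Decoding 37.23.31.51.55.49.23: 37→(37−13)÷2=12=l, 23→(23−13)÷2=5=e, 31→(31−13)÷2=9=i, 51→(51−13)÷2=19=s, 55→(55−13)÷2=21=u, 49→(49−13)÷2=18=r, 23→(23−13)÷2=5=e.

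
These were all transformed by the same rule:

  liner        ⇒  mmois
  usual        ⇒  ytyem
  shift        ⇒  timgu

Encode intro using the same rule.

The shift depends on letter class: consonant l→m is +1, but vowel i→m is +4. Vowels shift forward by 4 and consonants shift forward by 1.
On intro: i(vowel)+4=m, n(cons)+1=o, t(cons)+1=u, r(cons)+1=s, o(vowel)+4=s.

mouss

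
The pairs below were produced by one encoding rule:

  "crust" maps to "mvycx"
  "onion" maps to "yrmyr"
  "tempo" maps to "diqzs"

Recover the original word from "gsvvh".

world

Shifts by position in crust: pos 0: c→m (+10), pos 1: r→v (+4), pos 2: u→y (+4), pos 3: s→c (+10), pos 4: t→x (+4) — repeating every 3. A repeating key of period 3 is used — shifts +10, +4, +4 over and over.
Reversing it on gsvvh: g−10=w, s−4=o, v−4=r, v−10=l, h−4=d.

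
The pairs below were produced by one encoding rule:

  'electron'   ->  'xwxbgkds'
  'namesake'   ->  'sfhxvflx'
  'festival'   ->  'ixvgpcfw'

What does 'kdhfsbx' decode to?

romance

e(4)→x(23) and l(11)→w(22) fit y≡11x+5 (mod 26); the inverse of 11 mod 26 is 19. This is an affine cipher: with a=0,…,z=25, each position x becomes (11x+5) mod 26.
Decoding kdhfsbx: k(10)→19·(10−5)≡17=r; d(3)→19·(3−5)≡14=o; h(7)→19·(7−5)≡12=m; f(5)→19·(5−5)≡0=a; s(18)→19·(18−5)≡13=n; b(1)→19·(1−5)≡2=c; x(23)→19·(23−5)≡4=e (all mod 26).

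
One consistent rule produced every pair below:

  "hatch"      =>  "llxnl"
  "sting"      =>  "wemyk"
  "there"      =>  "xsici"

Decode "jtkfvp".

Shifts by position in hatch: pos 0: h→l (+4), pos 1: a→l (+11), pos 2: t→x (+4), pos 3: c→n (+11) — repeating every 2. The shifts repeat in a cycle of length 2: positions 0,1,… shift by +4, +11, then the pattern repeats.
Undoing it on jtkfvp: j−4=f, t−11=i, k−4=g, f−11=u, v−4=r, p−11=e.

figure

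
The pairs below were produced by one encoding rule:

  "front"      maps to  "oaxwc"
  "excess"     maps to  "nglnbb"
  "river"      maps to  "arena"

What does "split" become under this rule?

Compare letters: f→o is +9, r→a is +9, o→x is +9 — a constant shift. This is a Caesar cipher with shift 9.
Applying it to split: s+9=b, p+9=y, l+9=u, i+9=r, t+9=c.

byurc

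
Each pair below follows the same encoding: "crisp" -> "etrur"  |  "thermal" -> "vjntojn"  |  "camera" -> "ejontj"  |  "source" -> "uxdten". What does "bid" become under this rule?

drf

The shift depends on letter class: consonant c→e is +2, but vowel i→r is +9. The rule splits by letter class: vowels +9, consonants +2.
On bid: b(cons)+2=d, i(vowel)+9=r, d(cons)+2=f.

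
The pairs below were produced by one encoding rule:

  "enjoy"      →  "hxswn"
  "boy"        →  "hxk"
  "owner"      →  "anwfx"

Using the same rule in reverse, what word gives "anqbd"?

The output letters match the input read backwards, each shifted +9: enjoy reversed is yojne. Read the word backwards and shift each letter +9.
Undoing it on anqbd: shift back: a−9=r, n−9=e, q−9=h, b−9=s, d−9=u → rehsu; then reverse → usher.

usher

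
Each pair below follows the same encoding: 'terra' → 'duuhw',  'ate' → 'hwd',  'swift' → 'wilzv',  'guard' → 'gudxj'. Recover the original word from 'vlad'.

The output letters match the input read backwards, each shifted +3: terra reversed is arret. Two steps: reverse the string, then apply a Caesar shift of +3.
Reversing it on vlad: shift back: v−3=s, l−3=i, a−3=x, d−3=a → sixa; then reverse → axis.

axis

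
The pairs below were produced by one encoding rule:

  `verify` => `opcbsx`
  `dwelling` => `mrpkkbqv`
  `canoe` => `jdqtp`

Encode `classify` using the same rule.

jkdffbsx

Treating letters as 0–25, the rule is x ↦ 3x + 3 (mod 26).
Applying it to classify: c(2)→3·2+3≡9=j; l(11)→3·11+3≡10=k; a(0)→3·0+3≡3=d; s(18)→3·18+3≡5=f; s(18)→3·18+3≡5=f; i(8)→3·8+3≡1=b; f(5)→3·5+3≡18=s; y(24)→3·24+3≡23=x (all mod 26).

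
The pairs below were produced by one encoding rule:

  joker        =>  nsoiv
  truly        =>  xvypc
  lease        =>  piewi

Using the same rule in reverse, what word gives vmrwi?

Compare letters: j→n is +4, o→s is +4, k→o is +4 — a constant shift. Each letter is shifted forward by 4 in the alphabet (a Caesar shift of +4).
Reversing it on vmrwi: v−4=r, m−4=i, r−4=n, w−4=s, i−4=e.

rinse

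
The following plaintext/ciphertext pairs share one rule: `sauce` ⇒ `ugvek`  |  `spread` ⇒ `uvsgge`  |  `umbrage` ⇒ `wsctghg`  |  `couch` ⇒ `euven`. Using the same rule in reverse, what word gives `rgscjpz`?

Shifts by position in sauce: pos 0: s→u (+2), pos 1: a→g (+6), pos 2: u→v (+1), pos 3: c→e (+2), pos 4: e→k (+6) — repeating every 3. A repeating key of period 3 is used — shifts +2, +6, +1 over and over.
Reversing it on rgscjpz: r−2=p, g−6=a, s−1=r, c−2=a, j−6=d, p−1=o, z−2=x.

paradox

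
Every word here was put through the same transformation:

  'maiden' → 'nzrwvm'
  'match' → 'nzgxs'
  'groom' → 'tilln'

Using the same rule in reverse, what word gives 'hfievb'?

Each pair mirrors across the alphabet (m↔n, a↔z, i↔r): positions sum to 25. Each letter is replaced by its mirror in the alphabet: a↔z, b↔y, c↔x, and so on (the Atbash cipher).
Undoing it on hfievb: h↔s, f↔u, i↔r, e↔v, v↔e, b↔y.

survey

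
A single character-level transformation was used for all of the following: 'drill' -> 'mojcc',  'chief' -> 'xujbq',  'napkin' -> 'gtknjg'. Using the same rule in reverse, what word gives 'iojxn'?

Each letter's alphabet position (a=0..z=25) is mapped through 15·x+19 mod 26 — an affine cipher.
Reversing it on iojxn: i(8)→7·(8−19)≡1=b; o(14)→7·(14−19)≡17=r; j(9)→7·(9−19)≡8=i; x(23)→7·(23−19)≡2=c; n(13)→7·(13−19)≡10=k (all mod 26).

brick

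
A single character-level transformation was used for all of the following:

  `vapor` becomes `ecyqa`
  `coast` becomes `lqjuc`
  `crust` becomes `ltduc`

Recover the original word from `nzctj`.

A repeating key of period 2 is used — shifts +9, +2 over and over.
Reversing it on nzctj: n−9=e, z−2=x, c−9=t, t−2=r, j−9=a.

extra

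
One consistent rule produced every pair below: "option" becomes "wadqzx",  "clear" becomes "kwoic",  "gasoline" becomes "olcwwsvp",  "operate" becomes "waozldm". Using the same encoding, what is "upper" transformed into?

Shifts by position in option: pos 0: o→w (+8), pos 1: p→a (+11), pos 2: t→d (+10), pos 3: i→q (+8), pos 4: o→z (+11), pos 5: n→x (+10) — repeating every 3. The shifts repeat in a cycle of length 3: positions 0,1,… shift by +8, +11, +10, then the pattern repeats.
For upper: u+8=c, p+11=a, p+10=z, e+8=m, r+11=c.

cazmc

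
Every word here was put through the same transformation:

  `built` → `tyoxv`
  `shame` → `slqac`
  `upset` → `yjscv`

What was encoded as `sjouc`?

This is an affine cipher: with a=0,…,z=25, each position x becomes (3x+16) mod 26.
Decoding sjouc: s(18)→9·(18−16)≡18=s; j(9)→9·(9−16)≡15=p; o(14)→9·(14−16)≡8=i; u(20)→9·(20−16)≡10=k; c(2)→9·(2−16)≡4=e (all mod 26).

spike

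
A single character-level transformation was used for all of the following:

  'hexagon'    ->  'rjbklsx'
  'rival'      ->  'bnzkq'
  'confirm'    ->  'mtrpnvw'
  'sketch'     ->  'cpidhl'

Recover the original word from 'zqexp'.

A repeating key of period 3 is used — shifts +10, +5, +4 over and over.
Reversing it on zqexp: z−10=p, q−5=l, e−4=a, x−10=n, p−5=k.

plank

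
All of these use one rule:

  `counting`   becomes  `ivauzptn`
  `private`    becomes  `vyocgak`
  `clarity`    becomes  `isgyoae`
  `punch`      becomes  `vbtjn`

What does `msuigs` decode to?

global

Shifts by position in counting: pos 0: c→i (+6), pos 1: o→v (+7), pos 2: u→a (+6), pos 3: n→u (+7) — repeating every 2. A repeating key of period 2 is used — shifts +6, +7 over and over.
Decoding msuigs: m−6=g, s−7=l, u−6=o, i−7=b, g−6=a, s−7=l.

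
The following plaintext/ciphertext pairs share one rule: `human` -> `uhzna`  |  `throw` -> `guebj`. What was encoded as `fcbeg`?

Compare letters: h→u is +13, u→h is +13, m→z is +13 — a constant shift. Every letter moves 13 places later in the alphabet, wrapping around z→a.
Reversing it on fcbeg: f−13=s, c−13=p, b−13=o, e−13=r, g−13=t.

sport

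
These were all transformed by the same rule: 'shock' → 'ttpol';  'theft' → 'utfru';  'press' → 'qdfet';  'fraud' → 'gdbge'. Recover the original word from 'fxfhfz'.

eleven

Shifts by position in shock: pos 0: s→t (+1), pos 1: h→t (+12), pos 2: o→p (+1), pos 3: c→o (+12) — repeating every 2. A repeating key of period 2 is used — shifts +1, +12 over and over.
Decoding fxfhfz: f−1=e, x−12=l, f−1=e, h−12=v, f−1=e, z−12=n.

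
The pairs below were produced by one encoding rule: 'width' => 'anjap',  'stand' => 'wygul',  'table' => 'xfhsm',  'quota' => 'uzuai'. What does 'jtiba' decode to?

In width: w→a is +4, i→n is +5, d→j is +6, t→a is +7 — the shift increases by 1 each position. The shift increases by 1 at each position, starting from +4: 4, 5, 6, ….
Undoing it on jtiba: j−4=f, t−5=o, i−6=c, b−7=u, a−8=s.

focus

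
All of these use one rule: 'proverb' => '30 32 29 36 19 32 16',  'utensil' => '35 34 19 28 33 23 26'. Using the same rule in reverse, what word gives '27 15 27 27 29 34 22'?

p is letter #16 and maps to 30: an offset of 14. Each letter is replaced by its alphabet position (a=1..z=26) + 14.
Undoing it on 27 15 27 27 29 34 22: 27→(27−14)÷1=13=m, 15→(15−14)÷1=1=a, 27→(27−14)÷1=13=m, 27→(27−14)÷1=13=m, 29→(29−14)÷1=15=o, 34→(34−14)÷1=20=t, 22→(22−14)÷1=8=h.

mammoth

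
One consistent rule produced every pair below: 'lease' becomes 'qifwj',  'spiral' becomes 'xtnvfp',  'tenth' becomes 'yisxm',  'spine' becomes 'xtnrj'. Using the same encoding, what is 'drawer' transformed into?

Shifts by position in lease: pos 0: l→q (+5), pos 1: e→i (+4), pos 2: a→f (+5), pos 3: s→w (+4) — repeating every 2. It's a Vigenère-style cipher with numeric key [5,4]: position i shifts by key[i mod 2].
Applying it to drawer: d+5=i, r+4=v, a+5=f, w+4=a, e+5=j, r+4=v.

ivfajv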